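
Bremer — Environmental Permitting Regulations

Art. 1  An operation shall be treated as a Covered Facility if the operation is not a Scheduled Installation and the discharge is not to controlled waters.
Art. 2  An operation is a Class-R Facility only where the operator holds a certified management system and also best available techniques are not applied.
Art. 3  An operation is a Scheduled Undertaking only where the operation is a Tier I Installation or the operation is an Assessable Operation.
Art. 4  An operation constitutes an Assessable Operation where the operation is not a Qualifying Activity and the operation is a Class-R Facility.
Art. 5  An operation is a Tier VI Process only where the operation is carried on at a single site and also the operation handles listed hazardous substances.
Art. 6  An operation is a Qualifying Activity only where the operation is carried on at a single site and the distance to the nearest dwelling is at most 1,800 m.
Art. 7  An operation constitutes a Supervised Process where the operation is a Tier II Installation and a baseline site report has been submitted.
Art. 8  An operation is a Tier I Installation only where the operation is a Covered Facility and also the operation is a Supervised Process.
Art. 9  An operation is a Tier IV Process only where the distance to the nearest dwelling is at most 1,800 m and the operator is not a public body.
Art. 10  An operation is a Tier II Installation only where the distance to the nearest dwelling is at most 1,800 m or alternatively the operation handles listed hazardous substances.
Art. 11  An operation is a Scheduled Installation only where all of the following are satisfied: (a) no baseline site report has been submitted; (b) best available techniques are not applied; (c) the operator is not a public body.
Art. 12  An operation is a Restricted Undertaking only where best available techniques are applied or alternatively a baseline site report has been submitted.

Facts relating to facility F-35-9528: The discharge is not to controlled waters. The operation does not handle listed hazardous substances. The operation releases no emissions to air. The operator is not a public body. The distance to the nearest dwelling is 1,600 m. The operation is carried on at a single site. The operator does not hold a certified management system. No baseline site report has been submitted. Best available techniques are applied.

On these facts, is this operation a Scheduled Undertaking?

No

Under article 11: no baseline site report has been submitted? yes; and best available techniques are not applied? no; and the operator is not a public body? yes. So the operation is not a Scheduled Installation.
Under article 1: not a Scheduled Installation (article 11)? yes; and the discharge is not to controlled waters? yes. So the operation is a Covered Facility.
Under article 10: distance to the nearest dwelling: 1,600 m ≤ 1,800 m? yes; or the operation handles listed hazardous substances? no. So the operation is a Tier II Installation.
Under article 7: Tier II Installation (article 10)? yes; and a baseline site report has been submitted? no. So the operation is not a Supervised Process.
Under article 8: Covered Facility (article 1)? yes; and Supervised Process (article 7)? no. So the operation is not a Tier I Installation.
Under article 6: the operation is carried on at a single site? yes; and distance to the nearest dwelling: 1,600 m ≤ 1,800 m? yes. So the operation is a Qualifying Activity.
Under article 2: the operator holds a certified management system? no; and best available techniques are not applied? no. So the operation is not a Class-R Facility.
Under article 4: not a Qualifying Activity (article 6)? no; and Class-R Facility (article 2)? no. So the operation is not an Assessable Operation.
Under article 3: Tier I Installation (article 8)? no; or Assessable Operation (article 4)? no. So the operation is not a Scheduled Undertaking.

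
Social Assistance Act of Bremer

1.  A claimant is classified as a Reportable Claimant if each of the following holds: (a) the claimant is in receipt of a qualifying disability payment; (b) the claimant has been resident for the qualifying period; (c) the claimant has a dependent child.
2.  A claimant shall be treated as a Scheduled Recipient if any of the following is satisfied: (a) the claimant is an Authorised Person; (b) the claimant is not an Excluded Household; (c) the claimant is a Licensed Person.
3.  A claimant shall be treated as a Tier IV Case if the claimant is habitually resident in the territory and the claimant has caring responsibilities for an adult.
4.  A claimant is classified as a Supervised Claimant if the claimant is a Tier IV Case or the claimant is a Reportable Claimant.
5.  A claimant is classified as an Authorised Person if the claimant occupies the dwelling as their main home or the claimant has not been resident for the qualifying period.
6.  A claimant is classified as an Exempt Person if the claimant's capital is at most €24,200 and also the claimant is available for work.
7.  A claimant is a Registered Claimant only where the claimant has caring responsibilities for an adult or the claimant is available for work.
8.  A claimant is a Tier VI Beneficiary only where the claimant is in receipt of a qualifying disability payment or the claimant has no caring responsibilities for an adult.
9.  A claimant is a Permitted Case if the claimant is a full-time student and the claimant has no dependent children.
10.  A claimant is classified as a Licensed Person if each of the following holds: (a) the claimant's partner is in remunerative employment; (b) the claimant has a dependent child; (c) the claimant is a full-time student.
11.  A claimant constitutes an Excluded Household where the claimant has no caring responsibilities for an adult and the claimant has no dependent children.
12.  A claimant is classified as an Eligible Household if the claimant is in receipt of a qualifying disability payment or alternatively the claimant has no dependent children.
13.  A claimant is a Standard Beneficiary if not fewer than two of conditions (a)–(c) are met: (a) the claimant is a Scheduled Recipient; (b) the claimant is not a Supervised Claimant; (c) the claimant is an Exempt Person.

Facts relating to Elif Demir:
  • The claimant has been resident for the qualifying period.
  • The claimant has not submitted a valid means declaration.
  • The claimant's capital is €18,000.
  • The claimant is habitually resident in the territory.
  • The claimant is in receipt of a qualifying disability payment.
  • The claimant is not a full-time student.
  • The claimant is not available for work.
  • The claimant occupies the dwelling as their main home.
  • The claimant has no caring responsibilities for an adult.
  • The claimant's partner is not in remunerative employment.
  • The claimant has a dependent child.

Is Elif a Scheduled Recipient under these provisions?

Yes

paragraph 5 — Authorised Person: [the claimant occupies the dwelling as their main home? yes] OR [the claimant has not been resident for the qualifying period? no] → satisfied.
paragraph 11 — Excluded Household: [the claimant has no caring responsibilities for an adult? yes] AND [the claimant has no dependent children? no] → not satisfied.
paragraph 10 — Licensed Person: [the claimant's partner is in remunerative employment? no] AND [the claimant has a dependent child? yes] AND [the claimant is a full-time student? no] → not satisfied.
paragraph 2 — Scheduled Recipient: [Authorised Person (paragraph 5)? yes] OR [not an Excluded Household (paragraph 11)? yes] OR [Licensed Person (paragraph 10)? no] → satisfied.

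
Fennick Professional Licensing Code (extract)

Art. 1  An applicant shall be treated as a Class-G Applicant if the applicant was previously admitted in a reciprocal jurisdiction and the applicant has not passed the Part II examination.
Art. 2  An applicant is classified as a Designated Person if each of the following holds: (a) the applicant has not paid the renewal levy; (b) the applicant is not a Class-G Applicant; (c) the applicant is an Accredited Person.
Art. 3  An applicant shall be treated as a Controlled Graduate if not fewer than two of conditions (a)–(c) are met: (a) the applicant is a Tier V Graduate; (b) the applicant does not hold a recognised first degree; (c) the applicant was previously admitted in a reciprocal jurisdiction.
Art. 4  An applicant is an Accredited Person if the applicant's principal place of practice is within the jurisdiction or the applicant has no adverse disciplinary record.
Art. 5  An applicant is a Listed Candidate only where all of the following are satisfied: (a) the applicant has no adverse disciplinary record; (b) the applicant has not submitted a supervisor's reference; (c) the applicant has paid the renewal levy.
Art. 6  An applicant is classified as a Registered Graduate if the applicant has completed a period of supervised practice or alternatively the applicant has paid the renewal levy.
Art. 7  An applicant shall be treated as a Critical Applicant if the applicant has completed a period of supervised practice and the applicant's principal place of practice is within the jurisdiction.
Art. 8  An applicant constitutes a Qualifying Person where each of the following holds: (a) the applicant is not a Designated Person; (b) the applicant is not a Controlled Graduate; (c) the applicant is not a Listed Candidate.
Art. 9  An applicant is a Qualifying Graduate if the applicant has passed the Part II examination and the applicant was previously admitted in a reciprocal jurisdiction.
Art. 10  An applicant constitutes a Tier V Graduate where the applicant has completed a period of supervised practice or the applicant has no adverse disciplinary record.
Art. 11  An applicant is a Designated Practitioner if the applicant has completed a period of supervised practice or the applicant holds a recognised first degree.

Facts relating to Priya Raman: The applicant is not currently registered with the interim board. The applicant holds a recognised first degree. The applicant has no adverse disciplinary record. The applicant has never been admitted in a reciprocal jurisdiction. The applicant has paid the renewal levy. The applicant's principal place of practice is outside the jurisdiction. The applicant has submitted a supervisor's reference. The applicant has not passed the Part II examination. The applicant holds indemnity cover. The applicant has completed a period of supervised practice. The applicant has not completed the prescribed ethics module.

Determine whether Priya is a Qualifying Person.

Yes

article 1 — Class-G Applicant: [the applicant was previously admitted in a reciprocal jurisdiction? no] AND [the applicant has not passed the Part II examination? yes] → not satisfied.
article 4 — Accredited Person: [the applicant's principal place of practice is within the jurisdiction? no] OR [the applicant has no adverse disciplinary record? yes] → satisfied.
article 2 — Designated Person: [the applicant has not paid the renewal levy? no] AND [not a Class-G Applicant (article 1)? yes] AND [Accredited Person (article 4)? yes] → not satisfied.
article 10 — Tier V Graduate: [the applicant has completed a period of supervised practice? yes] OR [the applicant has no adverse disciplinary record? yes] → satisfied.
article 3 — Controlled Graduate: Tier V Graduate (article 10)? yes; the applicant does not hold a recognised first degree? no; the applicant was previously admitted in a reciprocal jurisdiction? no — 1 of 3 hold (need ≥2) → not satisfied.
article 5 — Listed Candidate: [the applicant has no adverse disciplinary record? yes] AND [the applicant has not submitted a supervisor's reference? no] AND [the applicant has paid the renewal levy? yes] → not satisfied.
article 8 — Qualifying Person: [not a Designated Person (article 2)? yes] AND [not a Controlled Graduate (article 3)? yes] AND [not a Listed Candidate (article 5)? yes] → satisfied.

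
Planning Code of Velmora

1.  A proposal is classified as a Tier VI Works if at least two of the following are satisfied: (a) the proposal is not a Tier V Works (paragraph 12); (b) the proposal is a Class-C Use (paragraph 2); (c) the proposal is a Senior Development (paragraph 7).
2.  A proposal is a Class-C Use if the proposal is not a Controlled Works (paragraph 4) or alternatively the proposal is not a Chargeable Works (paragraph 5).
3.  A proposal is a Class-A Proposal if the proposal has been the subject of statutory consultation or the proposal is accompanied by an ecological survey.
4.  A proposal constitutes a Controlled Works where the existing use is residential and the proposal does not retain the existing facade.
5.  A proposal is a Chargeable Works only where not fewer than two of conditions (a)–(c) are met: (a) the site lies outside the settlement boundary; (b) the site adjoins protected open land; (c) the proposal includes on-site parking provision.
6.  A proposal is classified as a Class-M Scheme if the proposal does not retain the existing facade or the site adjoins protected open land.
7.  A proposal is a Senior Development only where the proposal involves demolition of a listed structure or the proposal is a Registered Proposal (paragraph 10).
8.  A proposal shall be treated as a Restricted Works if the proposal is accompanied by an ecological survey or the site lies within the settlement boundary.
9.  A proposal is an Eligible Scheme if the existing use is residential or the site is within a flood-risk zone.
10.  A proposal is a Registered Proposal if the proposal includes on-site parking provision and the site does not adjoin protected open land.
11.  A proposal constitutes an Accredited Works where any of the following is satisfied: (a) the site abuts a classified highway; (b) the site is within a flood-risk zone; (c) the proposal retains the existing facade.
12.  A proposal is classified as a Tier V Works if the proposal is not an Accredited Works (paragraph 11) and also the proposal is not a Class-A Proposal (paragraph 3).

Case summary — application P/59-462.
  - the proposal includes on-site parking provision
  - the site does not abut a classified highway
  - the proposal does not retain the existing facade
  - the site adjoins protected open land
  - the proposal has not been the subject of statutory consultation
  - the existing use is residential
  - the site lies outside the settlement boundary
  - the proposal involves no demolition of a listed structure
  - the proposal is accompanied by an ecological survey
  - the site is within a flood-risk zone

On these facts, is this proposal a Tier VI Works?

No

Under paragraph 11: the site abuts a classified highway? no; or the site is within a flood-risk zone? yes; or the proposal retains the existing facade? no. So the proposal is an Accredited Works.
Under paragraph 3: the proposal has been the subject of statutory consultation? no; or the proposal is accompanied by an ecological survey? yes. So the proposal is a Class-A Proposal.
Under paragraph 12: not an Accredited Works (paragraph 11)? no; and not a Class-A Proposal (paragraph 3)? no. So the proposal is not a Tier V Works.
Under paragraph 4: the existing use is residential? yes; and the proposal does not retain the existing facade? yes. So the proposal is a Controlled Works.
Under paragraph 5: the site lies outside the settlement boundary? yes; the site adjoins protected open land? yes; the proposal includes on-site parking provision? yes — 3 of 3 hold (need ≥2) → satisfied.
Under paragraph 2: not a Controlled Works (paragraph 4)? no; or not a Chargeable Works (paragraph 5)? no. So the proposal is not a Class-C Use.
Under paragraph 10: the proposal includes on-site parking provision? yes; and the site does not adjoin protected open land? no. So the proposal is not a Registered Proposal.
Under paragraph 7: the proposal involves demolition of a listed structure? no; or Registered Proposal (paragraph 10)? no. So the proposal is not a Senior Development.
Under paragraph 1: not a Tier V Works (paragraph 12)? yes; Class-C Use (paragraph 2)? no; Senior Development (paragraph 7)? no — 1 of 3 hold (need ≥2) → not satisfied.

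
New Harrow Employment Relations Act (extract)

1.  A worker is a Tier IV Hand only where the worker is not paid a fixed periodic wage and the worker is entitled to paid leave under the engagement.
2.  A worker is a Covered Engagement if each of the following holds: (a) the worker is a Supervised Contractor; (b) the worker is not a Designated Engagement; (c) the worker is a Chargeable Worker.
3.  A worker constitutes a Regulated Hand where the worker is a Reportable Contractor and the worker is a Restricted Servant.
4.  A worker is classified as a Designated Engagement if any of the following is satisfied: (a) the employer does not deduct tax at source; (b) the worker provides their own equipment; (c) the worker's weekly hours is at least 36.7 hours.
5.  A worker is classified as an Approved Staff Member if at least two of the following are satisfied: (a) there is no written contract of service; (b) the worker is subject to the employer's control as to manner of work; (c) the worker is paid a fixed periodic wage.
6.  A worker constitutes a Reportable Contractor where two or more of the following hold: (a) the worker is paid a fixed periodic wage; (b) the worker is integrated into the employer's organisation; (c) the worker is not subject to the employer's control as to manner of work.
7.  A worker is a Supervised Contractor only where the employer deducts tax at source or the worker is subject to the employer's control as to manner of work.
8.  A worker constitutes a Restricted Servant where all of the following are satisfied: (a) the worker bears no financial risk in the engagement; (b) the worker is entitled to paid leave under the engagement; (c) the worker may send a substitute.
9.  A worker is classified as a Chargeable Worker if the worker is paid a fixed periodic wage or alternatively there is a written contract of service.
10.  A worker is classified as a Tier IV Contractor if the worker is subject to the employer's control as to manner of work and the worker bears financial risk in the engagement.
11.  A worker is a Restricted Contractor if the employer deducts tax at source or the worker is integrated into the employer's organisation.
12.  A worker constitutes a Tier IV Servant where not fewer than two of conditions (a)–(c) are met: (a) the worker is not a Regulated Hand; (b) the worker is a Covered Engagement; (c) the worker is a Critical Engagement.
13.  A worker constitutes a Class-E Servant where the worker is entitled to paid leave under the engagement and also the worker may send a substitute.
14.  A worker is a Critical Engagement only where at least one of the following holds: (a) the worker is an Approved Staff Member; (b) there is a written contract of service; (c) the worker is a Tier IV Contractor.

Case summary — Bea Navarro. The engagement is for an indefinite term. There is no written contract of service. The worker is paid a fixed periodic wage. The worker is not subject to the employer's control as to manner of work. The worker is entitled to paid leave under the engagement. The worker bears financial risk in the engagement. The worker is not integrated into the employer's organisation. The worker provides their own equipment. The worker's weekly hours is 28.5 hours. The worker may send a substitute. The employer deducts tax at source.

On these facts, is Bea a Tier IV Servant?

Yes

paragraph 6 — Reportable Contractor: the worker is paid a fixed periodic wage? yes; the worker is integrated into the employer's organisation? no; the worker is not subject to the employer's control as to manner of work? yes — 2 of 3 hold (need ≥2) → satisfied.
paragraph 8 — Restricted Servant: [the worker bears no financial risk in the engagement? no] AND [the worker is entitled to paid leave under the engagement? yes] AND [the worker may send a substitute? yes] → not satisfied.
paragraph 3 — Regulated Hand: [Reportable Contractor (paragraph 6)? yes] AND [Restricted Servant (paragraph 8)? no] → not satisfied.
paragraph 7 — Supervised Contractor: [the employer deducts tax at source? yes] OR [the worker is subject to the employer's control as to manner of work? no] → satisfied.
paragraph 4 — Designated Engagement: [the employer does not deduct tax at source? no] OR [the worker provides their own equipment? yes] OR [worker's weekly hours: 28.5 hours ≥ 36.7 hours? no] → satisfied.
paragraph 9 — Chargeable Worker: [the worker is paid a fixed periodic wage? yes] OR [there is a written contract of service? no] → satisfied.
paragraph 2 — Covered Engagement: [Supervised Contractor (paragraph 7)? yes] AND [not a Designated Engagement (paragraph 4)? no] AND [Chargeable Worker (paragraph 9)? yes] → not satisfied.
paragraph 5 — Approved Staff Member: there is no written contract of service? yes; the worker is subject to the employer's control as to manner of work? no; the worker is paid a fixed periodic wage? yes — 2 of 3 hold (need ≥2) → satisfied.
paragraph 10 — Tier IV Contractor: [the worker is subject to the employer's control as to manner of work? no] AND [the worker bears financial risk in the engagement? yes] → not satisfied.
paragraph 14 — Critical Engagement: [Approved Staff Member (paragraph 5)? yes] OR [there is a written contract of service? no] OR [Tier IV Contractor (paragraph 10)? no] → satisfied.
paragraph 12 — Tier IV Servant: not a Regulated Hand (paragraph 3)? yes; Covered Engagement (paragraph 2)? no; Critical Engagement (paragraph 14)? yes — 2 of 3 hold (need ≥2) → satisfied.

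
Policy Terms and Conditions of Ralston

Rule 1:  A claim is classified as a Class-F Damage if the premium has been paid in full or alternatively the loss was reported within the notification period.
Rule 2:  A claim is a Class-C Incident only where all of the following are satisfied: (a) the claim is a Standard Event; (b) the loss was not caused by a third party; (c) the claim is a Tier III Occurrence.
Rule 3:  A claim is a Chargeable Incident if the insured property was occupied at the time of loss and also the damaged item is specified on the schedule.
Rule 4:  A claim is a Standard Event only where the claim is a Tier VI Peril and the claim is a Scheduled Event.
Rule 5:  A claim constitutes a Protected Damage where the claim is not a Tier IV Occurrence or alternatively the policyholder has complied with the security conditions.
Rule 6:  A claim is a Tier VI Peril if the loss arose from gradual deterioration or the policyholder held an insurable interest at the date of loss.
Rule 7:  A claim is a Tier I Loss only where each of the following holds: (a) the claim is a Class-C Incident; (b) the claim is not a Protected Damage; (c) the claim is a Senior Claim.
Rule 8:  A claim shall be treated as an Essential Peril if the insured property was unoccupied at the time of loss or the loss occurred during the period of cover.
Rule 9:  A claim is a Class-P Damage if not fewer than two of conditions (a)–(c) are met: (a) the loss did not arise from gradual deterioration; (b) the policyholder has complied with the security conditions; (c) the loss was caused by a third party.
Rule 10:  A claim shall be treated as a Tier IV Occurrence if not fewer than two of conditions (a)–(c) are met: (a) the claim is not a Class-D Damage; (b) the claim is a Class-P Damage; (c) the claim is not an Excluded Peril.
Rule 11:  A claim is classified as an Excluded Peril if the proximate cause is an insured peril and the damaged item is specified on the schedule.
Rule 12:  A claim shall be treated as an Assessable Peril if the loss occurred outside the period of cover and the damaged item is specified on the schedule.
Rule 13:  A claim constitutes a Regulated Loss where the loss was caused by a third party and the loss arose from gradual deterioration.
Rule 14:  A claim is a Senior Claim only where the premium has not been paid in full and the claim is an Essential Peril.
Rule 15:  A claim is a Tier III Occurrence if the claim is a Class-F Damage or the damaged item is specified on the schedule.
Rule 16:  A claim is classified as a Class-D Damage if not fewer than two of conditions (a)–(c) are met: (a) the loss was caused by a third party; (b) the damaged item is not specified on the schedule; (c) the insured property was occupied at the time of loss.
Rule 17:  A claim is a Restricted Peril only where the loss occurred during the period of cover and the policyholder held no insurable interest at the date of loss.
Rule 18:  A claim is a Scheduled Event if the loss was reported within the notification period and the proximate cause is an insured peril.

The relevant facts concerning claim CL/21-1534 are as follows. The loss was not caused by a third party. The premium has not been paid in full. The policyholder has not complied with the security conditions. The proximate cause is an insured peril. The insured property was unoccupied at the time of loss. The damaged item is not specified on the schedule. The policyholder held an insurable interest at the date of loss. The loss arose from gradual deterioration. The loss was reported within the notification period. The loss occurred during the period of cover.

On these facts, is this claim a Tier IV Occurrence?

Under rule 16: the loss was caused by a third party? no; the damaged item is not specified on the schedule? yes; the insured property was occupied at the time of loss? no — 1 of 3 hold (need ≥2) → not satisfied.
Under rule 9: the loss did not arise from gradual deterioration? no; the policyholder has complied with the security conditions? no; the loss was caused by a third party? no — 0 of 3 hold (need ≥2) → not satisfied.
Under rule 11: the proximate cause is an insured peril? yes; and the damaged item is specified on the schedule? no. So the claim is not an Excluded Peril.
Under rule 10: not a Class-D Damage (rule 16)? yes; Class-P Damage (rule 9)? no; not an Excluded Peril (rule 11)? yes — 2 of 3 hold (need ≥2) → satisfied.

Yes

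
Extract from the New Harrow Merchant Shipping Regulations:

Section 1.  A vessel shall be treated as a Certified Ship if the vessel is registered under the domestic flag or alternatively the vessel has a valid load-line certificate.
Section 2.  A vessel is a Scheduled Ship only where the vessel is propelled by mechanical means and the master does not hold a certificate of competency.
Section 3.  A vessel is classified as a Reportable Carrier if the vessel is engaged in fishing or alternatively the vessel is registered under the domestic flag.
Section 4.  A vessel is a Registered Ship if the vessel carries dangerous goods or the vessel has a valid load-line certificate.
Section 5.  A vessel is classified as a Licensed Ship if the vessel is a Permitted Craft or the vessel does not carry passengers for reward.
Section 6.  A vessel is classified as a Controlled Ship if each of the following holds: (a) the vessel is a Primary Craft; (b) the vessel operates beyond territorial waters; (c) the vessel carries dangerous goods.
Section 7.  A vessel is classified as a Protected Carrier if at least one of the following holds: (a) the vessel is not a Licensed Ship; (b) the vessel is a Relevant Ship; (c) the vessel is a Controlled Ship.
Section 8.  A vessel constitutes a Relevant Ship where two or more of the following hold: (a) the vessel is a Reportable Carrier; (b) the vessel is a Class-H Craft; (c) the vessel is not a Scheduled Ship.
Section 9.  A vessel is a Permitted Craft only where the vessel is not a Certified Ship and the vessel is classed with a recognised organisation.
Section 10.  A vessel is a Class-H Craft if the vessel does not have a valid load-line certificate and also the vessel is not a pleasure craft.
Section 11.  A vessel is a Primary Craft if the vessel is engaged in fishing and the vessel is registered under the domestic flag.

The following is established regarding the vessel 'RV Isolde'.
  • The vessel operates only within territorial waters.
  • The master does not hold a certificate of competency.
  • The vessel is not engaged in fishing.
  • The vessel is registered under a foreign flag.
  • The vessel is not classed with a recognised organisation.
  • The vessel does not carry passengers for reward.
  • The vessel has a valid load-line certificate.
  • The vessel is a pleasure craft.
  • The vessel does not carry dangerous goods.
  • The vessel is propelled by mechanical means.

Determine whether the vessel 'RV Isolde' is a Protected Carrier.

Under section 1: the vessel is registered under the domestic flag? no; or the vessel has a valid load-line certificate? yes. So the vessel is a Certified Ship.
Under section 9: not a Certified Ship (section 1)? no; and the vessel is classed with a recognised organisation? no. So the vessel is not a Permitted Craft.
Under section 5: Permitted Craft (section 9)? no; or the vessel does not carry passengers for reward? yes. So the vessel is a Licensed Ship.
Under section 3: the vessel is engaged in fishing? no; or the vessel is registered under the domestic flag? no. So the vessel is not a Reportable Carrier.
Under section 10: the vessel does not have a valid load-line certificate? no; and the vessel is not a pleasure craft? no. So the vessel is not a Class-H Craft.
Under section 2: the vessel is propelled by mechanical means? yes; and the master does not hold a certificate of competency? yes. So the vessel is a Scheduled Ship.
Under section 8: Reportable Carrier (section 3)? no; Class-H Craft (section 10)? no; not a Scheduled Ship (section 2)? no — 0 of 3 hold (need ≥2) → not satisfied.
Under section 11: the vessel is engaged in fishing? no; and the vessel is registered under the domestic flag? no. So the vessel is not a Primary Craft.
Under section 6: Primary Craft (section 11)? no; and the vessel operates beyond territorial waters? no; and the vessel carries dangerous goods? no. So the vessel is not a Controlled Ship.
Under section 7: not a Licensed Ship (section 5)? no; or Relevant Ship (section 8)? no; or Controlled Ship (section 6)? no. So the vessel is not a Protected Carrier.

No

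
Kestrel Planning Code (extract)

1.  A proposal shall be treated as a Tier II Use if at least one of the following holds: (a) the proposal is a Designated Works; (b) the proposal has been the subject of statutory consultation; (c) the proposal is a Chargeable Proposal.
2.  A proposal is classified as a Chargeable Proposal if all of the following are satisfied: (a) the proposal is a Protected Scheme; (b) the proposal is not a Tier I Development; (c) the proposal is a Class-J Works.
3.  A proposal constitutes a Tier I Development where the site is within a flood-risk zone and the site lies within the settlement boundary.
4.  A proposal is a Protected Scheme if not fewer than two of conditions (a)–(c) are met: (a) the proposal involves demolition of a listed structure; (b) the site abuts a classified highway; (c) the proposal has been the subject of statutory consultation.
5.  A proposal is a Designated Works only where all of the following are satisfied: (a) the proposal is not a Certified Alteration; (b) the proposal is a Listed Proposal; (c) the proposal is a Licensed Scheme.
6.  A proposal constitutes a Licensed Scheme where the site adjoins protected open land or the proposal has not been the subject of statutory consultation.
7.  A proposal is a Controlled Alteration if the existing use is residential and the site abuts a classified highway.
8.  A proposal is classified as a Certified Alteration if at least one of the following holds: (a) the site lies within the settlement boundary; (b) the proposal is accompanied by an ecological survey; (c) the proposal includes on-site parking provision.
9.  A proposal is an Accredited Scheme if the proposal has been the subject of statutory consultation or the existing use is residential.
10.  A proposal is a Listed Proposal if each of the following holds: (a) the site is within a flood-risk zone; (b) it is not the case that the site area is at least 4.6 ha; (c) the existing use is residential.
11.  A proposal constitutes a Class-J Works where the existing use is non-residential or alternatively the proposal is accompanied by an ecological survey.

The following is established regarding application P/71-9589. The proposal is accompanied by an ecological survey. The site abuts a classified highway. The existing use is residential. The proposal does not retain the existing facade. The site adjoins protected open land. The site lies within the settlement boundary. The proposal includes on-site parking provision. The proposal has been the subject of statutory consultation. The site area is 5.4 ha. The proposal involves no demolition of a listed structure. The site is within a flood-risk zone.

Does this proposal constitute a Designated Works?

No

Under paragraph 8: the site lies within the settlement boundary? yes; or the proposal is accompanied by an ecological survey? yes; or the proposal includes on-site parking provision? yes. So the proposal is a Certified Alteration.
Under paragraph 10: the site is within a flood-risk zone? yes; and site area: 5.4 ha ≥ 4.6 ha? yes, so negated condition no; and the existing use is residential? yes. So the proposal is not a Listed Proposal.
Under paragraph 6: the site adjoins protected open land? yes; or the proposal has not been the subject of statutory consultation? no. So the proposal is a Licensed Scheme.
Under paragraph 5: not a Certified Alteration (paragraph 8)? no; and Listed Proposal (paragraph 10)? no; and Licensed Scheme (paragraph 6)? yes. So the proposal is not a Designated Works.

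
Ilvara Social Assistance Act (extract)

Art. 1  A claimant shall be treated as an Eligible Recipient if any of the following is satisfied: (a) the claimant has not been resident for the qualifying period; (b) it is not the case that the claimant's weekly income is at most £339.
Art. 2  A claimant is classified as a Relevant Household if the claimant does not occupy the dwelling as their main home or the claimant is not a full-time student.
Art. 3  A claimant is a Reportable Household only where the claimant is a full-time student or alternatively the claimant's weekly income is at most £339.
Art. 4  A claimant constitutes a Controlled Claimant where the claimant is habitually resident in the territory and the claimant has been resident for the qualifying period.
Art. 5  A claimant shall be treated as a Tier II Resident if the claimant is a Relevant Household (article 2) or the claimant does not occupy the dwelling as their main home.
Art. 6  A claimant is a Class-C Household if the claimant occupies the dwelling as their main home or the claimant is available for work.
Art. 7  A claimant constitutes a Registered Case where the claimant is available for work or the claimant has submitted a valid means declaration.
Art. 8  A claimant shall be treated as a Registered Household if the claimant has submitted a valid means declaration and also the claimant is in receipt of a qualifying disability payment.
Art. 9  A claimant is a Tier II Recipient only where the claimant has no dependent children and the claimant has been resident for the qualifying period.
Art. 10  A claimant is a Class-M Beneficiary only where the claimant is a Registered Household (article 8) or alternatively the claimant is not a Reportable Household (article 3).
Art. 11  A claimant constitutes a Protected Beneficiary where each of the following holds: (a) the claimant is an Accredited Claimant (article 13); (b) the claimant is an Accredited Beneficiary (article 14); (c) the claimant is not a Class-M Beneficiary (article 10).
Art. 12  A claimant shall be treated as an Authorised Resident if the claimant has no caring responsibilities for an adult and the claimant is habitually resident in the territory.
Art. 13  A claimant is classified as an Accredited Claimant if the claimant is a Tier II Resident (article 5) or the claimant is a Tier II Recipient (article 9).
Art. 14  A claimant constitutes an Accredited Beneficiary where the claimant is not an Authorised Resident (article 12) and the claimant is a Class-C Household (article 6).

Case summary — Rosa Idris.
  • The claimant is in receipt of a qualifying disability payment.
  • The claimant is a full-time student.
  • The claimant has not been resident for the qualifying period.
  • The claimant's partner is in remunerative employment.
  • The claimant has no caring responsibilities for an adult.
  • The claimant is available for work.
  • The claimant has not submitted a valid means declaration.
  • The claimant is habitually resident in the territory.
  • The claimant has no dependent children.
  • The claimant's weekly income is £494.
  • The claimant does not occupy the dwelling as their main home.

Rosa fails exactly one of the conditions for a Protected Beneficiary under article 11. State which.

article 2 — Relevant Household: [the claimant does not occupy the dwelling as their main home? yes] OR [the claimant is not a full-time student? no] → satisfied.
article 5 — Tier II Resident: [Relevant Household (article 2)? yes] OR [the claimant does not occupy the dwelling as their main home? yes] → satisfied.
article 9 — Tier II Recipient: [the claimant has no dependent children? yes] AND [the claimant has been resident for the qualifying period? no] → not satisfied.
article 13 — Accredited Claimant: [Tier II Resident (article 5)? yes] OR [Tier II Recipient (article 9)? no] → satisfied.
article 12 — Authorised Resident: [the claimant has no caring responsibilities for an adult? yes] AND [the claimant is habitually resident in the territory? yes] → satisfied.
article 6 — Class-C Household: [the claimant occupies the dwelling as their main home? no] OR [the claimant is available for work? yes] → satisfied.
article 14 — Accredited Beneficiary: [not an Authorised Resident (article 12)? no] AND [Class-C Household (article 6)? yes] → not satisfied.
article 8 — Registered Household: [the claimant has submitted a valid means declaration? no] AND [the claimant is in receipt of a qualifying disability payment? yes] → not satisfied.
article 3 — Reportable Household: [the claimant is a full-time student? yes] OR [claimant's weekly income: £494 ≤ £339? no] → satisfied.
article 10 — Class-M Beneficiary: [Registered Household (article 8)? no] OR [not a Reportable Household (article 3)? no] → not satisfied.
article 11 — Protected Beneficiary: [Accredited Claimant (article 13)? yes] AND [Accredited Beneficiary (article 14)? no] AND [not a Class-M Beneficiary (article 10)? yes] → not satisfied.

Accredited Beneficiary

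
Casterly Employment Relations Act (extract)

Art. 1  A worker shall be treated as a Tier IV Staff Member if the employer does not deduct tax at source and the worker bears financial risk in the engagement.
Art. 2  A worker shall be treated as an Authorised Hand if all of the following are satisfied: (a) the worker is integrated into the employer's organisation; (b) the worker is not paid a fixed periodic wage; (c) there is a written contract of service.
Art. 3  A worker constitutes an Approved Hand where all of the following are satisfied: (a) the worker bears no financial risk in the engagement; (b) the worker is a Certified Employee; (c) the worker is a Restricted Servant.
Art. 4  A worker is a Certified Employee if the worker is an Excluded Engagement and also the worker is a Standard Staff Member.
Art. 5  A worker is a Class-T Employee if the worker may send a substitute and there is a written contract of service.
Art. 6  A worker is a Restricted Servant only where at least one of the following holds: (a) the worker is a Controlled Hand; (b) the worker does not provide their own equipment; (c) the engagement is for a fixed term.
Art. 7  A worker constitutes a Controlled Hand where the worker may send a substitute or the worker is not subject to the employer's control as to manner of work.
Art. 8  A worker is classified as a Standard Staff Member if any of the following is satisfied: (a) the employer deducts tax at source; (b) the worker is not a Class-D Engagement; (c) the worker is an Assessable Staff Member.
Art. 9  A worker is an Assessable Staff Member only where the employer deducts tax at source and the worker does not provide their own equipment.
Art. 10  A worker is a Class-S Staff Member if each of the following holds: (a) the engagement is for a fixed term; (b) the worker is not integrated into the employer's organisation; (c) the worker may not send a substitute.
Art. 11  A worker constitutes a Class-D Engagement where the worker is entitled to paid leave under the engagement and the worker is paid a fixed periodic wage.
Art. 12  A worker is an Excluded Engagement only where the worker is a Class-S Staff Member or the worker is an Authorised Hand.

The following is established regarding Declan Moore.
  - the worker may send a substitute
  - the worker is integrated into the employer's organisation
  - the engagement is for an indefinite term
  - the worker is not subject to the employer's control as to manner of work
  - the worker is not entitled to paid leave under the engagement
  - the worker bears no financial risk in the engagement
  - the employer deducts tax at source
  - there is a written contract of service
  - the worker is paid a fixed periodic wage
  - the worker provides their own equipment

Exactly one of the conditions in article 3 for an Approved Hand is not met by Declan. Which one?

Certified Employee

article 10 — Class-S Staff Member: [the engagement is for a fixed term? no] AND [the worker is not integrated into the employer's organisation? no] AND [the worker may not send a substitute? no] → not satisfied.
article 2 — Authorised Hand: [the worker is integrated into the employer's organisation? yes] AND [the worker is not paid a fixed periodic wage? no] AND [there is a written contract of service? yes] → not satisfied.
article 12 — Excluded Engagement: [Class-S Staff Member (article 10)? no] OR [Authorised Hand (article 2)? no] → not satisfied.
article 11 — Class-D Engagement: [the worker is entitled to paid leave under the engagement? no] AND [the worker is paid a fixed periodic wage? yes] → not satisfied.
article 9 — Assessable Staff Member: [the employer deducts tax at source? yes] AND [the worker does not provide their own equipment? no] → not satisfied.
article 8 — Standard Staff Member: [the employer deducts tax at source? yes] OR [not a Class-D Engagement (article 11)? yes] OR [Assessable Staff Member (article 9)? no] → satisfied.
article 4 — Certified Employee: [Excluded Engagement (article 12)? no] AND [Standard Staff Member (article 8)? yes] → not satisfied.
article 7 — Controlled Hand: [the worker may send a substitute? yes] OR [the worker is not subject to the employer's control as to manner of work? yes] → satisfied.
article 6 — Restricted Servant: [Controlled Hand (article 7)? yes] OR [the worker does not provide their own equipment? no] OR [the engagement is for a fixed term? no] → satisfied.
article 3 — Approved Hand: [the worker bears no financial risk in the engagement? yes] AND [Certified Employee (article 4)? no] AND [Restricted Servant (article 6)? yes] → not satisfied.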